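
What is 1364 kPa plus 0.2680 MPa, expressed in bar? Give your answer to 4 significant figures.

16.32 bar

1364 kPa = 13.6400 bar and 0.2680 MPa = 2.68000 bar.
13.6400 + 2.68000 ≈ 16.32 bar.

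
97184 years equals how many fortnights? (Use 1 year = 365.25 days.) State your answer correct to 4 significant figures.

2.535 × 10^6 fortnights

1 yr = 26.0893 fortnights.
Thus 97184 × 26.0893 ≈ 2.535 × 10^6 fortnight.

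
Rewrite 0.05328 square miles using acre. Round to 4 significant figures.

1 square mile = 640.000 acre.
So 0.05328 × 640.000 ≈ 34.10 acre.

34.10 acres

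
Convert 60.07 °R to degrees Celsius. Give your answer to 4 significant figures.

-239.8 degrees Celsius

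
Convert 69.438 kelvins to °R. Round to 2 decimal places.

124.99 degrees Rankine

°R = K × 9/5.
Applying the formula gives 124.99 °R.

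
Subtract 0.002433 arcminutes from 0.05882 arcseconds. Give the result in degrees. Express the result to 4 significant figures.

0.05882 arcsec = 1.63389 × 10^-5 ° and 0.002433 arcmin = 4.05500 × 10^-5 °.
1.63389 × 10^-5 − 4.05500 × 10^-5 ≈ -2.421 × 10^-5 °.

-2.421 × 10^-5 °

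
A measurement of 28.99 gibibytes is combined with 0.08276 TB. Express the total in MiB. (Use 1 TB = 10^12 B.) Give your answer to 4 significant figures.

108600 MiB

28.99 GiB = 29685.8 MiB and 0.08276 TB = 78926.1 MiB.
29685.8 + 78926.1 ≈ 108600 MiB.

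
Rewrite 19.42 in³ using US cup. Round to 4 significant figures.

1 in³ = 0.0692641 US cup.
So 19.42 × 0.0692641 ≈ 1.345 US cup.

1.345 US cups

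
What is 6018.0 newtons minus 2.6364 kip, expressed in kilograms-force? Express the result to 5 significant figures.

-582.19 kgf

6018.0 N = 613.6652 kgf and 2.6364 kip = 1195.851 kgf.
613.6652 − 1195.851 ≈ -582.19 kgf.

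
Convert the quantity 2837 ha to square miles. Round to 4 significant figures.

1 ha = 0.00386102 square miles.
Thus 2837 × 0.00386102 ≈ 10.95 mi².

10.95 mi²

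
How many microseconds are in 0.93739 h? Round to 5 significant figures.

1 h = 3.60000e+9 microseconds.
Then 0.93739 × 3.60000e+9 ≈ 3.3746e+9 μs.

3.3746e+9 μs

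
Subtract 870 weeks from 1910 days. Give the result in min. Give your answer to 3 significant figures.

1910 d = 2.75040e+6 min and 870 wk = 8.76960e+6 min.
2.75040e+6 − 8.76960e+6 ≈ -6.02e+6 min.

-6.02e+6 minutes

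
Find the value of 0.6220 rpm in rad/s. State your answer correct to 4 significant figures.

1 rpm = 0.104720 rad/s.
So 0.6220 × 0.104720 ≈ 0.06514 rad/s.

0.06514 radians per second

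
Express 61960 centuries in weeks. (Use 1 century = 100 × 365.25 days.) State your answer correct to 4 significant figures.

3.233 × 10^8 weeks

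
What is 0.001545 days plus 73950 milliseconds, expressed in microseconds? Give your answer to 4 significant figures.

2.074e+8 μs

0.001545 d = 1.33488e+8 μs and 73950 ms = 7.39500e+7 μs.
1.33488e+8 + 7.39500e+7 ≈ 2.074e+8 μs.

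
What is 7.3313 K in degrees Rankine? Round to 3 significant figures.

°R = K × 9/5.
Applying the formula gives 13.2 °R.

13.2 °R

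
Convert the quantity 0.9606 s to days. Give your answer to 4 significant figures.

1.112e-5 days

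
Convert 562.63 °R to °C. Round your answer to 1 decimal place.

39.4 °C

°R = (°C + 273.15) × 9/5.
Applying the formula gives 39.4 °C.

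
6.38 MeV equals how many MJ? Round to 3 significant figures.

1 MeV = 1.60218 × 10^-19 MJ.
Then 6.38 × 1.60218 × 10^-19 ≈ 1.02 × 10^-18 MJ.

1.02 × 10^-18 megajoules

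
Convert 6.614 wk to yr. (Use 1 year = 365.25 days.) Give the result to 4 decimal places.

1 week = 0.0191650 yr.
Then 6.614 × 0.0191650 ≈ 0.1268 yr.

0.1268 yr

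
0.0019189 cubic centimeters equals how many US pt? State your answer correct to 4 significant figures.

4.055e-6 US pints

1 cm³ = 0.00211338 US pints.
0.0019189 × 0.00211338 ≈ 4.055e-6 US pt.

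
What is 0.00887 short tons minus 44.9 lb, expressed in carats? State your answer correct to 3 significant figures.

0.00887 short ton = 40233.6 ct and 44.9 lb = 101831 ct.
40233.6 − 101831 ≈ -61600 ct.

-61600 carats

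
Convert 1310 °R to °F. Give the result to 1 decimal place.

°R = °F + 459.67.
Applying the formula gives 850.3 °F.

850.3 degrees Fahrenheit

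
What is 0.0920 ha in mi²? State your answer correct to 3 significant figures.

0.000355 mi²

1 ha = 0.00386102 mi².
Then 0.0920 × 0.00386102 ≈ 0.000355 mi².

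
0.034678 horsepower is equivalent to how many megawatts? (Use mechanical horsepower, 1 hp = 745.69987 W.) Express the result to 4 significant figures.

2.586 × 10^-5 megawatts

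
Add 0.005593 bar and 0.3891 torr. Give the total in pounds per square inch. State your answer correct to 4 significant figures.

0.08864 psi

0.005593 bar = 0.0811196 psi and 0.3891 torr = 0.00752394 psi.
0.0811196 + 0.00752394 ≈ 0.08864 psi.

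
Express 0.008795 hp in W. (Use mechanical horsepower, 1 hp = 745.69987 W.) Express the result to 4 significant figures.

6.558 W

1 hp = 745.700 W.
So 0.008795 × 745.700 ≈ 6.558 W.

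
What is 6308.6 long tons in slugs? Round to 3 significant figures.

1 long ton = 69.6213 slug.
6308.6 × 69.6213 ≈ 439000 slug.

439000 slugs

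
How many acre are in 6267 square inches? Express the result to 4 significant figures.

0.0009991 acres

1 in² = 1.59423e-7 acres.
6267 × 1.59423e-7 ≈ 0.0009991 acre.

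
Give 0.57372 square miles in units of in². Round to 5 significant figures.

2.3032e+9 square inches

1 mi² = 4.01449e+9 in².
So 0.57372 × 4.01449e+9 ≈ 2.3032e+9 in².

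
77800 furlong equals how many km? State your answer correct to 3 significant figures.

15700 kilometers

1 furlong = 0.201168 km.
Thus 77800 × 0.201168 ≈ 15700 km.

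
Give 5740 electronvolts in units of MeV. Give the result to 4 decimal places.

0.0057 megaelectronvolts

1 electronvolt = 1.00000e-6 MeV.
5740 × 1.00000e-6 ≈ 0.0057 MeV.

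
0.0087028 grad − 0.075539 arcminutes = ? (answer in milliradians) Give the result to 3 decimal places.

0.115 mrad

0.0087028 grad = 0.136703 mrad and 0.075539 arcmin = 0.0219734 mrad.
0.136703 − 0.0219734 ≈ 0.115 mrad.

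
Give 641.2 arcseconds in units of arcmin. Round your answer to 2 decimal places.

1 arcsec = 0.0166667 arcminutes.
Then 641.2 × 0.0166667 ≈ 10.69 arcmin.

10.69 arcmin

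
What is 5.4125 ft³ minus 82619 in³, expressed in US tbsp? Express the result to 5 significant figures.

-81195 US tbsp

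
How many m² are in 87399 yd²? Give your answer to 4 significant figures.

1 square yard = 0.836127 square meters.
Thus 87399 × 0.836127 ≈ 73080 m².

73080 square meters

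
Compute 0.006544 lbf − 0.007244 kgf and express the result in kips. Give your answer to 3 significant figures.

0.006544 lbf = 6.54400e-6 kip and 0.007244 kgf = 1.59703e-5 kip.
6.54400e-6 − 1.59703e-5 ≈ -9.43e-6 kip.

-9.43e-6 kips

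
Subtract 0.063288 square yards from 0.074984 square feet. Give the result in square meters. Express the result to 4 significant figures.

-0.04595 m²

0.074984 ft² = 0.00696624 m² and 0.063288 yd² = 0.0529168 m².
0.00696624 − 0.0529168 ≈ -0.04595 m².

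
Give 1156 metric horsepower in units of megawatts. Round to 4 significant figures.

0.8502 megawatts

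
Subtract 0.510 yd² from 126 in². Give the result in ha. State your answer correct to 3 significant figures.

-3.45e-5 hectares

126 in² = 8.12902e-6 ha and 0.510 yd² = 4.26425e-5 ha.
8.12902e-6 − 4.26425e-5 ≈ -3.45e-5 ha.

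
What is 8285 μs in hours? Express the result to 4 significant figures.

1 microsecond = 2.77778e-10 h.
8285 × 2.77778e-10 ≈ 2.301e-6 h.

2.301e-6 h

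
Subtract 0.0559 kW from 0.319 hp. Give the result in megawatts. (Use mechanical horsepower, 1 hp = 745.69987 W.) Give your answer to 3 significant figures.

0.000182 megawatts

0.319 hp = 0.000237878 MW and 0.0559 kW = 5.59000e-5 MW.
0.000237878 − 5.59000e-5 ≈ 0.000182 MW.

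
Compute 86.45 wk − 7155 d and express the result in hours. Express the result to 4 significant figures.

86.45 wk = 14523.6 h and 7155 d = 171720 h.
14523.6 − 171720 ≈ -157200 h.

-157200 h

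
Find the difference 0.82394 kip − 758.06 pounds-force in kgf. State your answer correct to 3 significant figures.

29.9 kgf

0.82394 kip = 373.733 kgf and 758.06 lbf = 343.850 kgf.
373.733 − 343.850 ≈ 29.9 kgf.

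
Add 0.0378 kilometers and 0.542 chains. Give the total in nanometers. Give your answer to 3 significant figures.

0.0378 km = 3.78000e+10 nm and 0.542 chain = 1.09033e+10 nm.
3.78000e+10 + 1.09033e+10 ≈ 4.87e+10 nm.

4.87e+10 nm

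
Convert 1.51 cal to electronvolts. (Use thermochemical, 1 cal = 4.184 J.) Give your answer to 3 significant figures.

3.94 × 10^19 electronvolts

1 calorie = 2.61145 × 10^19 eV.
1.51 × 2.61145 × 10^19 ≈ 3.94 × 10^19 eV.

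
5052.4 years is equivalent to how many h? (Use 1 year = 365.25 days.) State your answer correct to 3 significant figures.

1 yr = 8766.00 h.
Then 5052.4 × 8766.00 ≈ 4.43 × 10^7 h.

4.43 × 10^7 hours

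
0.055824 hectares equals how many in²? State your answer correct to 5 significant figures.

865270 in²

1 ha = 1.55000 × 10^7 in².
Then 0.055824 × 1.55000 × 10^7 ≈ 865270 in².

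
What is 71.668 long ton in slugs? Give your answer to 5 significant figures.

4989.6 slugs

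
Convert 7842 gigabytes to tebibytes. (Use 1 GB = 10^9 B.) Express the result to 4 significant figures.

7.132 tebibytes

1 gigabyte = 0.000909495 tebibytes.
Then 7842 × 0.000909495 ≈ 7.132 TiB.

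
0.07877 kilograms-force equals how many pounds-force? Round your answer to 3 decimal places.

1 kilogram-force = 2.20462 lbf.
So 0.07877 × 2.20462 ≈ 0.174 lbf.

0.174 pounds-force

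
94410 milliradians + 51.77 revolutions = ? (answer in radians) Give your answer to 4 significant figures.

419.7 rad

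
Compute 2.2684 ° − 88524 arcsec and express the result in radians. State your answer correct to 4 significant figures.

-0.3896 rad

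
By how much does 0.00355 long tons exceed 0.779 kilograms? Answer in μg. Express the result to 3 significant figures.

2.83e+9 μg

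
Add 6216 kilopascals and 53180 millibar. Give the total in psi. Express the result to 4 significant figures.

6216 kPa = 901.555 psi and 53180 mbar = 771.311 psi.
901.555 + 771.311 ≈ 1673 psi.

1673 psi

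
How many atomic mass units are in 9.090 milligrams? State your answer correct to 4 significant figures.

5.474 × 10^21 atomic mass units

1 mg = 6.02214 × 10^20 u.
Thus 9.090 × 6.02214 × 10^20 ≈ 5.474 × 10^21 u.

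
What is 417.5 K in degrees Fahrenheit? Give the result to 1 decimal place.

291.8 °F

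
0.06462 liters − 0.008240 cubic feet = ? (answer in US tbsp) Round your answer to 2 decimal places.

-11.41 US tbsp

0.06462 L = 4.37012 US tbsp and 0.008240 ft³ = 15.7797 US tbsp.
4.37012 − 15.7797 ≈ -11.41 US tbsp.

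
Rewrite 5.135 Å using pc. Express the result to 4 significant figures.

1 Å = 3.24078e-27 parsecs.
Thus 5.135 × 3.24078e-27 ≈ 1.664e-26 pc.

1.664e-26 parsecs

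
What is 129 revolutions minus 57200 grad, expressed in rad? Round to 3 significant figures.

-88.0 rad

129 rev = 810.531 rad and 57200 grad = 898.495 rad.
810.531 − 898.495 ≈ -88.0 rad.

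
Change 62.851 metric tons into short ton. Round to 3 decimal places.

69.281 short tons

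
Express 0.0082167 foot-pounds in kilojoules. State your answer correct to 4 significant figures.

1.114e-5 kJ

1 foot-pound = 0.00135582 kilojoules.
Then 0.0082167 × 0.00135582 ≈ 1.114e-5 kJ.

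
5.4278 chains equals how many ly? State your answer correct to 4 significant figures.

1.154e-14 light-years

1 chain = 2.12635e-15 light-years.
Thus 5.4278 × 2.12635e-15 ≈ 1.154e-14 ly.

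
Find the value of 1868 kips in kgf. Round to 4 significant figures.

847300 kgf

1 kip = 453.592 kilograms-force.
Then 1868 × 453.592 ≈ 847300 kgf.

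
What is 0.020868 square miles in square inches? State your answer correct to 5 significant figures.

8.3774e+7 in²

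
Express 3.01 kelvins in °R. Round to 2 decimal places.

5.42 degrees Rankine

°R = K × 9/5.
Applying the formula gives 5.42 °R.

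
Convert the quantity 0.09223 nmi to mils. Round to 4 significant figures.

6.725 × 10^6 mil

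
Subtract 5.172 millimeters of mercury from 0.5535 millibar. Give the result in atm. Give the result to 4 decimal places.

0.5535 mbar = 0.000546262 atm and 5.172 mmHg = 0.00680526 atm.
0.000546262 − 0.00680526 ≈ -0.0063 atm.

-0.0063 atm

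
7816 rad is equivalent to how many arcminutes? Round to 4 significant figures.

2.687e+7 arcminutes

1 rad = 3437.75 arcmin.
So 7816 × 3437.75 ≈ 2.687e+7 arcmin.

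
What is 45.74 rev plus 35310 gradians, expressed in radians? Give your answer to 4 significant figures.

45.74 rev = 287.393 rad and 35310 grad = 554.648 rad.
287.393 + 554.648 ≈ 842.0 rad.

842.0 radians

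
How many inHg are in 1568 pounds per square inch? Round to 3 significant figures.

3190 inHg

1 psi = 2.03602 inHg.
1568 × 2.03602 ≈ 3190 inHg.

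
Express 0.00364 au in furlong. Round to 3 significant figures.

2.71e+6 furlongs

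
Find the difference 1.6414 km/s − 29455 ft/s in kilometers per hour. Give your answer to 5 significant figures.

-26411 km/h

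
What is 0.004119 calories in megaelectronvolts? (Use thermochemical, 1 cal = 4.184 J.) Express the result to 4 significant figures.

1.076e+11 MeV

1 calorie = 2.61145e+13 MeV.
Then 0.004119 × 2.61145e+13 ≈ 1.076e+11 MeV.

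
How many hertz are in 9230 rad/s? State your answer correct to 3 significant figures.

1470 Hz

1 radian per second = 0.159155 Hz.
Then 9230 × 0.159155 ≈ 1470 Hz.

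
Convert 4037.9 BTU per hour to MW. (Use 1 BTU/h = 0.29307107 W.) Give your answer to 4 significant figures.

1 BTU/h = 2.93071e-7 MW.
Thus 4037.9 × 2.93071e-7 ≈ 0.001183 MW.

0.001183 MW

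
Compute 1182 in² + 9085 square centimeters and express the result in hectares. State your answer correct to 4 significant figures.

0.0001671 ha

1182 in² = 7.62579e-5 ha and 9085 cm² = 9.08500e-5 ha.
7.62579e-5 + 9.08500e-5 ≈ 0.0001671 ha.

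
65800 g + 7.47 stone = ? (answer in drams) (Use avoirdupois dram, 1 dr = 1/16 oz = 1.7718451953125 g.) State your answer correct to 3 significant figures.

63900 drams

65800 g = 37136.4 dr and 7.47 st = 26772.5 dr.
37136.4 + 26772.5 ≈ 63900 dr.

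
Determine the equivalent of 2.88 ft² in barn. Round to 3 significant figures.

2.68 × 10^27 barn

1 ft² = 9.29030 × 10^26 barn.
Thus 2.88 × 9.29030 × 10^26 ≈ 2.68 × 10^27 barn.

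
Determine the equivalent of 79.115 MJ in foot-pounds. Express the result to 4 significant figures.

5.835 × 10^7 ft·lbf

1 megajoule = 737562 ft·lbf.
Thus 79.115 × 737562 ≈ 5.835 × 10^7 ft·lbf.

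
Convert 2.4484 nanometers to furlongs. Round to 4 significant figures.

1.217e-11 furlongs

1 nanometer = 4.97097e-12 furlongs.
So 2.4484 × 4.97097e-12 ≈ 1.217e-11 furlong.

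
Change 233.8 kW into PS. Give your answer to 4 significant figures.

317.9 PS

1 kW = 1.35962 metric horsepower.
233.8 × 1.35962 ≈ 317.9 PS.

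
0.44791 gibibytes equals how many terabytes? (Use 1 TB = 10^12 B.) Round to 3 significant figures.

0.000481 terabytes

1 gibibyte = 0.00107374 TB.
Then 0.44791 × 0.00107374 ≈ 0.000481 TB.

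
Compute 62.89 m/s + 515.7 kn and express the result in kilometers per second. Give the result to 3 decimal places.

0.328 km/s

62.89 m/s = 0.0628900 km/s and 515.7 kn = 0.265299 km/s.
0.0628900 + 0.265299 ≈ 0.328 km/s.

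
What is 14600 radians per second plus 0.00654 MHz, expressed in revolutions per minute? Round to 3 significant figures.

14600 rad/s = 139420 rpm and 0.00654 MHz = 392400 rpm.
139420 + 392400 ≈ 532000 rpm.

532000 revolutions per minute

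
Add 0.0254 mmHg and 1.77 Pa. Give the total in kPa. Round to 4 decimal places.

0.0052 kPa

0.0254 mmHg = 0.00338639 kPa and 1.77 Pa = 0.00177000 kPa.
0.00338639 + 0.00177000 ≈ 0.0052 kPa.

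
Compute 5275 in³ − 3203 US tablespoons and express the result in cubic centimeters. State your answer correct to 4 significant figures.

39080 cubic centimeters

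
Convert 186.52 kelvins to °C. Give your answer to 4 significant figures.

K = °C + 273.15.
Applying the formula gives -86.63 °C.

-86.63 °C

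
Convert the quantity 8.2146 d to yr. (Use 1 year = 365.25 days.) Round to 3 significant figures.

1 day = 0.00273785 yr.
8.2146 × 0.00273785 ≈ 0.0225 yr.

0.0225 years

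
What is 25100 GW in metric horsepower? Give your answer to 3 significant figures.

3.41 × 10^10 PS

1 gigawatt = 1.35962 × 10^6 metric horsepower.
25100 × 1.35962 × 10^6 ≈ 3.41 × 10^10 PS.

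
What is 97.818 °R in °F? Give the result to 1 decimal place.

°R = °F + 459.67.
Applying the formula gives -361.9 °F.

-361.9 degrees Fahrenheit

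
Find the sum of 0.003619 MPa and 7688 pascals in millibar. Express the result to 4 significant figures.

0.003619 MPa = 36.1900 mbar and 7688 Pa = 76.8800 mbar.
36.1900 + 76.8800 ≈ 113.1 mbar.

113.1 mbar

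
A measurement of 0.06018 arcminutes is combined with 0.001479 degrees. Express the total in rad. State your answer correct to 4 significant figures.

4.332e-5 rad

0.06018 arcmin = 1.75057e-5 rad and 0.001479 ° = 2.58134e-5 rad.
1.75057e-5 + 2.58134e-5 ≈ 4.332e-5 rad.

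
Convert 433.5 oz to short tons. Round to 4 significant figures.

0.01355 short tons

1 ounce = 3.12500 × 10^-5 short ton.
So 433.5 × 3.12500 × 10^-5 ≈ 0.01355 short ton.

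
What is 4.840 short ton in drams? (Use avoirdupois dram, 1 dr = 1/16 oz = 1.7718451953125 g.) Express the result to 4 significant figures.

1 short ton = 512000 drams.
So 4.840 × 512000 ≈ 2.478 × 10^6 dr.

2.478 × 10^6 dr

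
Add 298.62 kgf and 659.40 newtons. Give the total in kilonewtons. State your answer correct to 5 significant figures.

3.5879 kilonewtons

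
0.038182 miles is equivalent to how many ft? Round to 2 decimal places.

201.60 feet

1 mi = 5280.00 feet.
0.038182 × 5280.00 ≈ 201.60 ft.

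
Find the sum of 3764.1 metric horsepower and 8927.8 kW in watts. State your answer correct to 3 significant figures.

1.17 × 10^7 W

3764.1 PS = 2.76849 × 10^6 W and 8927.8 kW = 8.92780 × 10^6 W.
2.76849 × 10^6 + 8.92780 × 10^6 ≈ 1.17 × 10^7 W.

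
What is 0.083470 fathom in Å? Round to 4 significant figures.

1 fathom = 1.82880 × 10^10 Å.
Then 0.083470 × 1.82880 × 10^10 ≈ 1.526 × 10^9 Å.

1.526 × 10^9 Å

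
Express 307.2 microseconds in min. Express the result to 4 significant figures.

5.120 × 10^-6 min

1 μs = 1.66667 × 10^-8 minutes.
Then 307.2 × 1.66667 × 10^-8 ≈ 5.120 × 10^-6 min.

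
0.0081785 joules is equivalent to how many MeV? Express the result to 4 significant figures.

5.105 × 10^10 MeV

1 joule = 6.24151 × 10^12 MeV.
0.0081785 × 6.24151 × 10^12 ≈ 5.105 × 10^10 MeV.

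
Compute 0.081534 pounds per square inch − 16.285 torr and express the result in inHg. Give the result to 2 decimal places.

-0.48 inches of mercury

0.081534 psi = 0.166005 inHg and 16.285 torr = 0.641142 inHg.
0.166005 − 0.641142 ≈ -0.48 inHg.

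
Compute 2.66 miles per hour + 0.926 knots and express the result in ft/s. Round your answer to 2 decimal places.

5.46 feet per second

2.66 mph = 3.90133 ft/s and 0.926 kn = 1.56291 ft/s.
3.90133 + 1.56291 ≈ 5.46 ft/s.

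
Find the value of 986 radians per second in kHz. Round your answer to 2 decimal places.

1 rad/s = 0.000159155 kilohertz.
Then 986 × 0.000159155 ≈ 0.16 kHz.

0.16 kHz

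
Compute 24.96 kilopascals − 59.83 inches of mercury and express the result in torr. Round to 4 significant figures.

-1332 torr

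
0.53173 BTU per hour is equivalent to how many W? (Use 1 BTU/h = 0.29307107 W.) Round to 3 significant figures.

1 BTU per hour = 0.293071 W.
Then 0.53173 × 0.293071 ≈ 0.156 W.

0.156 W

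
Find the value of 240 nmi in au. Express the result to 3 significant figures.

1 nmi = 1.23799 × 10^-8 astronomical units.
240 × 1.23799 × 10^-8 ≈ 2.97 × 10^-6 au.

2.97 × 10^-6 au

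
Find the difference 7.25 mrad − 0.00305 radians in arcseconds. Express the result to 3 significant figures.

866 arcsec

7.25 mrad = 1495.42 arcsec and 0.00305 rad = 629.108 arcsec.
1495.42 − 629.108 ≈ 866 arcsec.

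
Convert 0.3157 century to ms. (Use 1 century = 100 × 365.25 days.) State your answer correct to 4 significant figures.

9.963 × 10^11 milliseconds

1 century = 3.15576 × 10^12 milliseconds.
Thus 0.3157 × 3.15576 × 10^12 ≈ 9.963 × 10^11 ms.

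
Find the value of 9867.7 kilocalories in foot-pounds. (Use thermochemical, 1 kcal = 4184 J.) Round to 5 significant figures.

3.0451 × 10^7 ft·lbf

1 kilocalorie = 3085.96 ft·lbf.
Then 9867.7 × 3085.96 ≈ 3.0451 × 10^7 ft·lbf.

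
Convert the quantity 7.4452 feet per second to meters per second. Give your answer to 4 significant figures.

2.269 m/s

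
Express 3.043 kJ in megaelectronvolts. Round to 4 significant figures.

1 kilojoule = 6.24151e+15 MeV.
So 3.043 × 6.24151e+15 ≈ 1.899e+16 MeV.

1.899e+16 MeV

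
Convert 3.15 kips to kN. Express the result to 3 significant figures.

14.0 kilonewtons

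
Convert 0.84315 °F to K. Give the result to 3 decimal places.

255.841 K

K = (°F + 459.67) × 5/9.
Applying the formula gives 255.841 K.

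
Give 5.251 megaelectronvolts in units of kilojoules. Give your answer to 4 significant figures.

8.413e-16 kilojoules

1 MeV = 1.60218e-16 kilojoules.
Thus 5.251 × 1.60218e-16 ≈ 8.413e-16 kJ.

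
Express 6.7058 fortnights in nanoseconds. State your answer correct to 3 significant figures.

1 fortnight = 1.20960e+15 nanoseconds.
Then 6.7058 × 1.20960e+15 ≈ 8.11e+15 ns.

8.11e+15 ns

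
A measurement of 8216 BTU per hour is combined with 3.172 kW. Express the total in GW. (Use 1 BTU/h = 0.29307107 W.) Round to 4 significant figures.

8216 BTU/h = 2.40787e-6 GW and 3.172 kW = 3.17200e-6 GW.
2.40787e-6 + 3.17200e-6 ≈ 5.580e-6 GW.

5.580e-6 GW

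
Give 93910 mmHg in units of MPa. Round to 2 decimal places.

12.52 megapascals

1 millimeter of mercury = 0.000133322 megapascals.
Thus 93910 × 0.000133322 ≈ 12.52 MPa.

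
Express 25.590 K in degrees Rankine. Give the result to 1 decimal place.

°R = K × 9/5.
Applying the formula gives 46.1 °R.

46.1 °R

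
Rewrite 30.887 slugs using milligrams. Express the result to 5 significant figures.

4.5076 × 10^8 milligrams

1 slug = 1.45939 × 10^7 mg.
Thus 30.887 × 1.45939 × 10^7 ≈ 4.5076 × 10^8 mg.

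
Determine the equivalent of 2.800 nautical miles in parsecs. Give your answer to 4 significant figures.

1.681 × 10^-13 parsecs

1 nautical mile = 6.00192 × 10^-14 parsecs.
2.800 × 6.00192 × 10^-14 ≈ 1.681 × 10^-13 pc.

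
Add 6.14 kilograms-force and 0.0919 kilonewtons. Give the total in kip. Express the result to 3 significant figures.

0.0342 kip

6.14 kgf = 0.0135364 kip and 0.0919 kN = 0.0206599 kip.
0.0135364 + 0.0206599 ≈ 0.0342 kip.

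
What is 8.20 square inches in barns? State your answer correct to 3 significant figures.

1 square inch = 6.45160e+24 barns.
Then 8.20 × 6.45160e+24 ≈ 5.29e+25 barn.

5.29e+25 barns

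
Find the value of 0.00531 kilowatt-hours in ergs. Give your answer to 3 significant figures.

1.91e+11 erg

1 kilowatt-hour = 3.60000e+13 erg.
Thus 0.00531 × 3.60000e+13 ≈ 1.91e+11 erg.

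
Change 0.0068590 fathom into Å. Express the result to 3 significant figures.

1.25e+8 angstroms

1 fathom = 1.82880e+10 Å.
0.0068590 × 1.82880e+10 ≈ 1.25e+8 Å.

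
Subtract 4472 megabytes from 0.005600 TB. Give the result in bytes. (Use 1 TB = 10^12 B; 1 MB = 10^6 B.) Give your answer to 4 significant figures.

0.005600 TB = 5.60000 × 10^9 B and 4472 MB = 4.47200 × 10^9 B.
5.60000 × 10^9 − 4.47200 × 10^9 ≈ 1.128 × 10^9 B.

1.128 × 10^9 bytes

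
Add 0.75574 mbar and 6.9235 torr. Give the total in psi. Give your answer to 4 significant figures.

0.1448 psi

0.75574 mbar = 0.0109611 psi and 6.9235 torr = 0.133878 psi.
0.0109611 + 0.133878 ≈ 0.1448 psi.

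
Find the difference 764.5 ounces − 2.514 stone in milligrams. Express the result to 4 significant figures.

764.5 oz = 2.16732 × 10^7 mg and 2.514 st = 1.59646 × 10^7 mg.
2.16732 × 10^7 − 1.59646 × 10^7 ≈ 5.709 × 10^6 mg.

5.709 × 10^6 mg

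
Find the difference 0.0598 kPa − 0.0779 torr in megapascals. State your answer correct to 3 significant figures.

0.0598 kPa = 5.98000e-5 MPa and 0.0779 torr = 1.03858e-5 MPa.
5.98000e-5 − 1.03858e-5 ≈ 4.94e-5 MPa.

4.94e-5 MPa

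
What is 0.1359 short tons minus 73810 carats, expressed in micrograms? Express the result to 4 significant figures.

0.1359 short ton = 1.23286 × 10^11 μg and 73810 ct = 1.47620 × 10^10 μg.
1.23286 × 10^11 − 1.47620 × 10^10 ≈ 1.085 × 10^11 μg.

1.085 × 10^11 micrograms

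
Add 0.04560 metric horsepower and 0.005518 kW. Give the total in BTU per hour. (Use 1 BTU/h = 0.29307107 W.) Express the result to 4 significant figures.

133.3 BTU per hour

0.04560 PS = 114.439 BTU/h and 0.005518 kW = 18.8282 BTU/h.
114.439 + 18.8282 ≈ 133.3 BTU/h.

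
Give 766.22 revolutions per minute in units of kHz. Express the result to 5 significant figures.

0.012770 kHz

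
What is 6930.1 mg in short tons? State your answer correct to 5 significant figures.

1 mg = 1.10231 × 10^-9 short tons.
Thus 6930.1 × 1.10231 × 10^-9 ≈ 7.6391 × 10^-6 short ton.

7.6391 × 10^-6 short ton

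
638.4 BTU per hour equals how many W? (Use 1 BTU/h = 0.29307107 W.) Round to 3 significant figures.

187 W

1 BTU per hour = 0.293071 watts.
Thus 638.4 × 0.293071 ≈ 187 W.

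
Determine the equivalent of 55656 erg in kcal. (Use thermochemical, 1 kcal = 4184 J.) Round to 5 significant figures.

1.3302 × 10^-6 kilocalories

1 erg = 2.39006 × 10^-11 kilocalories.
Thus 55656 × 2.39006 × 10^-11 ≈ 1.3302 × 10^-6 kcal.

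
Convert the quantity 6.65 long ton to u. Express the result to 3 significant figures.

4.07e+30 u

1 long ton = 6.11878e+29 u.
Then 6.65 × 6.11878e+29 ≈ 4.07e+30 u.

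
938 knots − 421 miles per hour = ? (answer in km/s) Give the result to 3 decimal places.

0.294 km/s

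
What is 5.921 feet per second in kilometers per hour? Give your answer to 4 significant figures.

6.497 km/h

1 foot per second = 1.09728 km/h.
Thus 5.921 × 1.09728 ≈ 6.497 km/h.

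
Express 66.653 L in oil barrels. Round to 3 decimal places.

0.419 oil barrels

1 liter = 0.00628981 bbl.
So 66.653 × 0.00628981 ≈ 0.419 bbl.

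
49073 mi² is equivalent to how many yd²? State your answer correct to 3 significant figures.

1.52 × 10^11 square yards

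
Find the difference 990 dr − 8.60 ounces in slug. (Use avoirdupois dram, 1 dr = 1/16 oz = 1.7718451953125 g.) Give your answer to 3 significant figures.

0.103 slug

990 dr = 0.120196 slug and 8.60 oz = 0.0167060 slug.
0.120196 − 0.0167060 ≈ 0.103 slug.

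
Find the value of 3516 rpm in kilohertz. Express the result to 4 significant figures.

0.05860 kHz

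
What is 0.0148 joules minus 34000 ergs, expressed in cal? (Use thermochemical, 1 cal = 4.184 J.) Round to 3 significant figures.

0.0148 J = 0.00353728 cal and 34000 erg = 0.000812620 cal.
0.00353728 − 0.000812620 ≈ 0.00272 cal.

0.00272 cal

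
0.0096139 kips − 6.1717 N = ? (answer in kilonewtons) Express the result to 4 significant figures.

0.0096139 kip = 0.0427648 kN and 6.1717 N = 0.00617170 kN.
0.0427648 − 0.00617170 ≈ 0.03659 kN.

0.03659 kilonewtons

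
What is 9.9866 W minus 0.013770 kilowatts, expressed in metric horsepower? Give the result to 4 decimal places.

-0.0051 PS

9.9866 W = 0.0135780 PS and 0.013770 kW = 0.0187220 PS.
0.0135780 − 0.0187220 ≈ -0.0051 PS.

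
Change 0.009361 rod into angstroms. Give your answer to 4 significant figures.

1 rod = 5.02920 × 10^10 Å.
Thus 0.009361 × 5.02920 × 10^10 ≈ 4.708 × 10^8 Å.

4.708 × 10^8 angstroms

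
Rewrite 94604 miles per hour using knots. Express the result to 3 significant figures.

1 mph = 0.868976 kn.
Thus 94604 × 0.868976 ≈ 82200 kn.

82200 knots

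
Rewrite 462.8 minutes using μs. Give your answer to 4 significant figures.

1 min = 6.00000 × 10^7 microseconds.
Thus 462.8 × 6.00000 × 10^7 ≈ 2.777 × 10^10 μs.

2.777 × 10^10 microseconds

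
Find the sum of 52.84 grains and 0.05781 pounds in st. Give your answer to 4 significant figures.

52.84 gr = 0.000539184 st and 0.05781 lb = 0.00412929 st.
0.000539184 + 0.00412929 ≈ 0.004668 st.

0.004668 st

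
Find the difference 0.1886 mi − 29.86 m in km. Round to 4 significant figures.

0.2737 kilometers

0.1886 mi = 0.303522 km and 29.86 m = 0.0298600 km.
0.303522 − 0.0298600 ≈ 0.2737 km.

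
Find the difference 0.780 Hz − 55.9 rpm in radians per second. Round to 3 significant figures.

0.780 Hz = 4.90088 rad/s and 55.9 rpm = 5.85383 rad/s.
4.90088 − 5.85383 ≈ -0.953 rad/s.

-0.953 radians per second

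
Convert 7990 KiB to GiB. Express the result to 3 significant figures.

0.00762 gibibytes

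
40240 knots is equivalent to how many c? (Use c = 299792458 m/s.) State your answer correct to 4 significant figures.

6.905e-5 c

1 knot = 1.71600e-9 c.
So 40240 × 1.71600e-9 ≈ 6.905e-5 c.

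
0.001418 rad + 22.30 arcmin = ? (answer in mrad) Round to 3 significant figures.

7.90 mrad

0.001418 rad = 1.41800 mrad and 22.30 arcmin = 6.48681 mrad.
1.41800 + 6.48681 ≈ 7.90 mrad.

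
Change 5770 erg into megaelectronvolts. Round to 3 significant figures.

1 erg = 624151 MeV.
So 5770 × 624151 ≈ 3.60 × 10^9 MeV.

3.60 × 10^9 MeV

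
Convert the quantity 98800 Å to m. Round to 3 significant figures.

9.88 × 10^-6 m

1 angstrom = 1.00000 × 10^-10 meters.
Thus 98800 × 1.00000 × 10^-10 ≈ 9.88 × 10^-6 m.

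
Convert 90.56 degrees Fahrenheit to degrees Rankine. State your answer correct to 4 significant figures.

°R = °F + 459.67.
Applying the formula gives 550.2 °R.

550.2 degrees Rankine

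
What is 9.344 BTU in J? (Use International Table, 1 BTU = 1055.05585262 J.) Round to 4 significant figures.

9858 J

1 British thermal unit = 1055.06 J.
Then 9.344 × 1055.06 ≈ 9858 J.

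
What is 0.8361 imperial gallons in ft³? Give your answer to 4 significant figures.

0.1342 ft³

1 imperial gallon = 0.160544 ft³.
0.8361 × 0.160544 ≈ 0.1342 ft³.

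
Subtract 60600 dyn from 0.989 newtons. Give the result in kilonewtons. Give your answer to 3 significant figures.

0.000383 kN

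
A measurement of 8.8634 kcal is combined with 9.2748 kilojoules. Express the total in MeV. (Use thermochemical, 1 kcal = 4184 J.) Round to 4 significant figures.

8.8634 kcal = 2.31463e+17 MeV and 9.2748 kJ = 5.78887e+16 MeV.
2.31463e+17 + 5.78887e+16 ≈ 2.894e+17 MeV.

2.894e+17 megaelectronvolts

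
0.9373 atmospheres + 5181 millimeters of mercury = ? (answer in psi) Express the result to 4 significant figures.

114.0 psi

0.9373 atm = 13.7745 psi and 5181 mmHg = 100.184 psi.
13.7745 + 100.184 ≈ 114.0 psi.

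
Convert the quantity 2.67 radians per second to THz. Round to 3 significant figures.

4.25e-13 THz

1 radian per second = 1.59155e-13 THz.
So 2.67 × 1.59155e-13 ≈ 4.25e-13 THz.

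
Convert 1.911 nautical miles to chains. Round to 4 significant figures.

1 nautical mile = 92.0624 chain.
1.911 × 92.0624 ≈ 175.9 chain.

175.9 chain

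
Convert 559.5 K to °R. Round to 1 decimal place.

1007.1 °R

°R = K × 9/5.
Applying the formula gives 1007.1 °R.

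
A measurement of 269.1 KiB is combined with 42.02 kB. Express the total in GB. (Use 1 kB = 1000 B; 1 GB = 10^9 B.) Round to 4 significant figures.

0.0003176 gigabytes

269.1 KiB = 0.000275558 GB and 42.02 kB = 4.20200e-5 GB.
0.000275558 + 4.20200e-5 ≈ 0.0003176 GB.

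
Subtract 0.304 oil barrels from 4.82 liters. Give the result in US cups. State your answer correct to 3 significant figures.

-184 US cup

4.82 L = 20.3729 US cup and 0.304 bbl = 204.288 US cup.
20.3729 − 204.288 ≈ -184 US cup.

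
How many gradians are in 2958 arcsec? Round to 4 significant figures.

1 arcsecond = 0.000308642 grad.
Then 2958 × 0.000308642 ≈ 0.9130 grad.

0.9130 gradians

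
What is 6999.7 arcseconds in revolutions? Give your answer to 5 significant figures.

0.0054010 rev

1 arcsec = 7.71605 × 10^-7 rev.
Then 6999.7 × 7.71605 × 10^-7 ≈ 0.0054010 rev.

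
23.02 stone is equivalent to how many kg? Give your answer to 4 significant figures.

146.2 kg

1 stone = 6.35029 kg.
So 23.02 × 6.35029 ≈ 146.2 kg.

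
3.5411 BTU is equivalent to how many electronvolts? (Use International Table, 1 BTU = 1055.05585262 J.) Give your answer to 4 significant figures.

2.332e+22 electronvolts

1 BTU = 6.58514e+21 eV.
3.5411 × 6.58514e+21 ≈ 2.332e+22 eV.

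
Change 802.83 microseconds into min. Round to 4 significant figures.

1.338 × 10^-5 minutes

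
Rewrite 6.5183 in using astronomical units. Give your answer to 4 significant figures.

1.107 × 10^-12 au

1 inch = 1.69789 × 10^-13 au.
6.5183 × 1.69789 × 10^-13 ≈ 1.107 × 10^-12 au.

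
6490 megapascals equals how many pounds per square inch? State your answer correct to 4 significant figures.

941300 psi

1 megapascal = 145.038 psi.
So 6490 × 145.038 ≈ 941300 psi.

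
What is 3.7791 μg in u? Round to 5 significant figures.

1 μg = 6.02214e+17 atomic mass units.
Then 3.7791 × 6.02214e+17 ≈ 2.2758e+18 u.

2.2758e+18 atomic mass units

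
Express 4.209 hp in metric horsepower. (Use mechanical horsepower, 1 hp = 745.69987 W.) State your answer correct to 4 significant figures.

4.267 PS

1 horsepower = 1.01387 PS.
Thus 4.209 × 1.01387 ≈ 4.267 PS.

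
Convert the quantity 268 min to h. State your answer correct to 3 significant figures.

4.47 h

1 min = 0.0166667 hours.
268 × 0.0166667 ≈ 4.47 h.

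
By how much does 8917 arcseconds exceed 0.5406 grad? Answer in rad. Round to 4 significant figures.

8917 arcsec = 0.0432308 rad and 0.5406 grad = 0.00849172 rad.
0.0432308 − 0.00849172 ≈ 0.03474 rad.

0.03474 rad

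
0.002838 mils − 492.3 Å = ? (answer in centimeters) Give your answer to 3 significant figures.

2.29e-6 cm

0.002838 mil = 7.20852e-6 cm and 492.3 Å = 4.92300e-6 cm.
7.20852e-6 − 4.92300e-6 ≈ 2.29e-6 cm.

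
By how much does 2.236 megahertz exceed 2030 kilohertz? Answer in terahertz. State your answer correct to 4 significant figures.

2.236 MHz = 2.23600 × 10^-6 THz and 2030 kHz = 2.03000 × 10^-6 THz.
2.23600 × 10^-6 − 2.03000 × 10^-6 ≈ 2.060 × 10^-7 THz.

2.060 × 10^-7 terahertz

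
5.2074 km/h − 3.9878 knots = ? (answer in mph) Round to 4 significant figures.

-1.353 miles per hour

5.2074 km/h = 3.23573 mph and 3.9878 kn = 4.58908 mph.
3.23573 − 4.58908 ≈ -1.353 mph.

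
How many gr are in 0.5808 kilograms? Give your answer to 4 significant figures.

1 kilogram = 15432.4 grains.
0.5808 × 15432.4 ≈ 8963 gr.

8963 grains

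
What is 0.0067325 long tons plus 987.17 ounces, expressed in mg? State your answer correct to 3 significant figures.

0.0067325 long ton = 6.84054 × 10^6 mg and 987.17 oz = 2.79858 × 10^7 mg.
6.84054 × 10^6 + 2.79858 × 10^7 ≈ 3.48 × 10^7 mg.

3.48 × 10^7 mg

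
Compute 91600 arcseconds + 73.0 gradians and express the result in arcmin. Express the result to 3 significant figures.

5470 arcmin

91600 arcsec = 1526.67 arcmin and 73.0 grad = 3942.00 arcmin.
1526.67 + 3942.00 ≈ 5470 arcmin.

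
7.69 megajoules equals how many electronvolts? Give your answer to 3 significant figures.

4.80 × 10^25 eV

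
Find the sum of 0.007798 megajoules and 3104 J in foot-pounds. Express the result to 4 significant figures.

0.007798 MJ = 5751.51 ft·lbf and 3104 J = 2289.39 ft·lbf.
5751.51 + 2289.39 ≈ 8041 ft·lbf.

8041 ft·lbf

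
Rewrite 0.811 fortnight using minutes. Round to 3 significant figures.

16300 min

1 fortnight = 20160.0 minutes.
Thus 0.811 × 20160.0 ≈ 16300 min.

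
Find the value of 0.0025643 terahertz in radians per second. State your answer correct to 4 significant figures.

1.611 × 10^10 radians per second

1 THz = 6.28319 × 10^12 rad/s.
Thus 0.0025643 × 6.28319 × 10^12 ≈ 1.611 × 10^10 rad/s.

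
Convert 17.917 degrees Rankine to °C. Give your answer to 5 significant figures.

-263.20 °C

°R = (°C + 273.15) × 9/5.
Applying the formula gives -263.20 °C.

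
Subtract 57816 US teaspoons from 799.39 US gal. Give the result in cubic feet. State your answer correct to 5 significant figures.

96.799 cubic feet

799.39 US gal = 106.863 ft³ and 57816 US tsp = 10.0636 ft³.
106.863 − 10.0636 ≈ 96.799 ft³.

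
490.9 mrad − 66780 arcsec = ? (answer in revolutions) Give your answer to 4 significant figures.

490.9 mrad = 0.0781292 rev and 66780 arcsec = 0.0515278 rev.
0.0781292 − 0.0515278 ≈ 0.02660 rev.

0.02660 rev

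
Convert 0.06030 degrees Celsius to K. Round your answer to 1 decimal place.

273.2 K

K = °C + 273.15.
Applying the formula gives 273.2 K.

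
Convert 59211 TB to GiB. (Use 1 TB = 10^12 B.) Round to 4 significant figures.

5.514 × 10^7 GiB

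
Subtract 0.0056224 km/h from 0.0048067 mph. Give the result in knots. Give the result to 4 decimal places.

0.0048067 mph = 0.00417691 kn and 0.0056224 km/h = 0.00303585 kn.
0.00417691 − 0.00303585 ≈ 0.0011 kn.

0.0011 knots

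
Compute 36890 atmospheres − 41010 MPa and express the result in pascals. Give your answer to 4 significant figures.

36890 atm = 3.73788e+9 Pa and 41010 MPa = 4.10100e+10 Pa.
3.73788e+9 − 4.10100e+10 ≈ -3.727e+10 Pa.

-3.727e+10 Pa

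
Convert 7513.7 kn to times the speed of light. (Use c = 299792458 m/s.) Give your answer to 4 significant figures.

1.289 × 10^-5 c

1 knot = 1.71600 × 10^-9 times the speed of light.
Thus 7513.7 × 1.71600 × 10^-9 ≈ 1.289 × 10^-5 c.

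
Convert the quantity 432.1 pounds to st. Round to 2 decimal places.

1 pound = 0.0714286 stone.
So 432.1 × 0.0714286 ≈ 30.86 st.

30.86 stone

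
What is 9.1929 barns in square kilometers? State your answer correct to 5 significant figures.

9.1929e-34 square kilometers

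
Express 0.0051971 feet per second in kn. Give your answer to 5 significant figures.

1 ft/s = 0.592484 kn.
Thus 0.0051971 × 0.592484 ≈ 0.0030792 kn.

0.0030792 kn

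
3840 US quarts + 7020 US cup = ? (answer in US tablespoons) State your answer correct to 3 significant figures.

358000 US tbsp

3840 US qt = 245760 US tbsp and 7020 US cup = 112320 US tbsp.
245760 + 112320 ≈ 358000 US tbsp.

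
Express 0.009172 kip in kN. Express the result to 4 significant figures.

0.04080 kN

1 kip = 4.44822 kilonewtons.
So 0.009172 × 4.44822 ≈ 0.04080 kN.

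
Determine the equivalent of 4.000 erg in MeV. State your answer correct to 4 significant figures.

1 erg = 624151 MeV.
So 4.000 × 624151 ≈ 2.497e+6 MeV.

2.497e+6 MeV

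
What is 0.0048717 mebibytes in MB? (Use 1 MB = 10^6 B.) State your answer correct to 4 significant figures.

0.005108 MB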